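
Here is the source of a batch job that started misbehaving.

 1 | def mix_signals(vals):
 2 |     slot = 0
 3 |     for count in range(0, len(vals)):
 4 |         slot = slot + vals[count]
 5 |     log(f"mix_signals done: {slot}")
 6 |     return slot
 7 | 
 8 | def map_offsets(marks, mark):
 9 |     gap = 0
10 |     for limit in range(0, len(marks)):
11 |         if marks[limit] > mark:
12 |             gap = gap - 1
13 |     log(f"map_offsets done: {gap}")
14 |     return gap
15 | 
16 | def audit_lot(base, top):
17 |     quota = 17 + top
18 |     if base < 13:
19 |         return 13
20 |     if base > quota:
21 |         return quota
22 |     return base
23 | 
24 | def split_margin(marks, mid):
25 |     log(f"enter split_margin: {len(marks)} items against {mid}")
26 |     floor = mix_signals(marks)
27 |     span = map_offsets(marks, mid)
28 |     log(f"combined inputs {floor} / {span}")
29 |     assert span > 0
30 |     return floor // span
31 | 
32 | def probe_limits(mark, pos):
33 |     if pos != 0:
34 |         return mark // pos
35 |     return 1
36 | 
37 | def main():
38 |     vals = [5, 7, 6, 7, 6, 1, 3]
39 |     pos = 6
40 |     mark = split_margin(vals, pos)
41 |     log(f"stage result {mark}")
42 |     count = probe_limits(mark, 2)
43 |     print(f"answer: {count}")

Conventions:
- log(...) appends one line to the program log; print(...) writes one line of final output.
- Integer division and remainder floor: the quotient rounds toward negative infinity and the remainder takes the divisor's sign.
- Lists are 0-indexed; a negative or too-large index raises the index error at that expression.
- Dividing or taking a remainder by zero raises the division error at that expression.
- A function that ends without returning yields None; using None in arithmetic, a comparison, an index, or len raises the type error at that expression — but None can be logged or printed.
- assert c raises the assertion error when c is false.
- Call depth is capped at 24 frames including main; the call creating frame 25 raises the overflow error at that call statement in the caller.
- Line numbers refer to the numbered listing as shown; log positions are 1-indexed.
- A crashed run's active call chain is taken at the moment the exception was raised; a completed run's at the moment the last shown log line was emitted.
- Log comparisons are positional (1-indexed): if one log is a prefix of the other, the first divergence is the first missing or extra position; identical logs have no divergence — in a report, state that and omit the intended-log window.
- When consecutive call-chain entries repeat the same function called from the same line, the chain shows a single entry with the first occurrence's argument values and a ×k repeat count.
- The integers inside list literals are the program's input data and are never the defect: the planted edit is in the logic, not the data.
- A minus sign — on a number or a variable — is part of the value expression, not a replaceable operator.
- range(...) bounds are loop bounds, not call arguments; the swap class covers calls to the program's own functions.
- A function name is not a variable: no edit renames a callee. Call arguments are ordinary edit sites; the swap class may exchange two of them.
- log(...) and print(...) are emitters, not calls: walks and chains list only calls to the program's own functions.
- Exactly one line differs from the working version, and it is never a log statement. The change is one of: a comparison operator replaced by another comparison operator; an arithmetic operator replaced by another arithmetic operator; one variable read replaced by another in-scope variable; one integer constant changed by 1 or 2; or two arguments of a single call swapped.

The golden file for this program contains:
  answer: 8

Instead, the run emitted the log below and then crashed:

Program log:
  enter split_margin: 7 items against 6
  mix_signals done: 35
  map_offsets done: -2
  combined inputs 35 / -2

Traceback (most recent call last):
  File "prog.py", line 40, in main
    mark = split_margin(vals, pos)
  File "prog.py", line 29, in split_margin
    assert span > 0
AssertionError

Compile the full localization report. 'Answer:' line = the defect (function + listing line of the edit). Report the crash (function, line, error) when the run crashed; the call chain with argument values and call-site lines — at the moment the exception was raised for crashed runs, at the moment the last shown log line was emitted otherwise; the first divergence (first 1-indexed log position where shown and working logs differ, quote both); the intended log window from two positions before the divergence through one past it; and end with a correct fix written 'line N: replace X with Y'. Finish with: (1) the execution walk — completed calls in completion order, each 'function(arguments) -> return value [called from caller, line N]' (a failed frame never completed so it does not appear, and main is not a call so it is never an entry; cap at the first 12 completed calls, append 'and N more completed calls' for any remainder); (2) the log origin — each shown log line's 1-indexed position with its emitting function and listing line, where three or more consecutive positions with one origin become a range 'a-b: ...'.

Answer: the defect is in map_offsets at line 12.
The tell: At log position 3 the runs split — shown 'map_offsets done: -2', but the working version logs 'map_offsets done: 2'.
Crash: split_margin, line 29, AssertionError.
Call chain: main -> split_margin([5, 7, 6, 7, 6, 1, 3], 6) (called at line 40).
First divergence: position 3 — the shown line 'map_offsets done: -2' should read 'map_offsets done: 2'.
Intended log window:
  1: enter split_margin: 7 items against 6
  2: mix_signals done: 35
  3: map_offsets done: 2
  4: combined inputs 35 / 2
Execution walk:
  mix_signals([5, 7, 6, 7, 6, 1, 3]) -> 35  [called from split_margin, line 26]
  map_offsets([5, 7, 6, 7, 6, 1, 3], 6) -> -2  [called from split_margin, line 27]
Origin of each log line:
  1: emitted by split_margin (line 25)
  2: emitted by mix_signals (line 5)
  3: emitted by map_offsets (line 13)
  4: emitted by split_margin (line 28)
A correct fix: line 12: replace `-` with `+`.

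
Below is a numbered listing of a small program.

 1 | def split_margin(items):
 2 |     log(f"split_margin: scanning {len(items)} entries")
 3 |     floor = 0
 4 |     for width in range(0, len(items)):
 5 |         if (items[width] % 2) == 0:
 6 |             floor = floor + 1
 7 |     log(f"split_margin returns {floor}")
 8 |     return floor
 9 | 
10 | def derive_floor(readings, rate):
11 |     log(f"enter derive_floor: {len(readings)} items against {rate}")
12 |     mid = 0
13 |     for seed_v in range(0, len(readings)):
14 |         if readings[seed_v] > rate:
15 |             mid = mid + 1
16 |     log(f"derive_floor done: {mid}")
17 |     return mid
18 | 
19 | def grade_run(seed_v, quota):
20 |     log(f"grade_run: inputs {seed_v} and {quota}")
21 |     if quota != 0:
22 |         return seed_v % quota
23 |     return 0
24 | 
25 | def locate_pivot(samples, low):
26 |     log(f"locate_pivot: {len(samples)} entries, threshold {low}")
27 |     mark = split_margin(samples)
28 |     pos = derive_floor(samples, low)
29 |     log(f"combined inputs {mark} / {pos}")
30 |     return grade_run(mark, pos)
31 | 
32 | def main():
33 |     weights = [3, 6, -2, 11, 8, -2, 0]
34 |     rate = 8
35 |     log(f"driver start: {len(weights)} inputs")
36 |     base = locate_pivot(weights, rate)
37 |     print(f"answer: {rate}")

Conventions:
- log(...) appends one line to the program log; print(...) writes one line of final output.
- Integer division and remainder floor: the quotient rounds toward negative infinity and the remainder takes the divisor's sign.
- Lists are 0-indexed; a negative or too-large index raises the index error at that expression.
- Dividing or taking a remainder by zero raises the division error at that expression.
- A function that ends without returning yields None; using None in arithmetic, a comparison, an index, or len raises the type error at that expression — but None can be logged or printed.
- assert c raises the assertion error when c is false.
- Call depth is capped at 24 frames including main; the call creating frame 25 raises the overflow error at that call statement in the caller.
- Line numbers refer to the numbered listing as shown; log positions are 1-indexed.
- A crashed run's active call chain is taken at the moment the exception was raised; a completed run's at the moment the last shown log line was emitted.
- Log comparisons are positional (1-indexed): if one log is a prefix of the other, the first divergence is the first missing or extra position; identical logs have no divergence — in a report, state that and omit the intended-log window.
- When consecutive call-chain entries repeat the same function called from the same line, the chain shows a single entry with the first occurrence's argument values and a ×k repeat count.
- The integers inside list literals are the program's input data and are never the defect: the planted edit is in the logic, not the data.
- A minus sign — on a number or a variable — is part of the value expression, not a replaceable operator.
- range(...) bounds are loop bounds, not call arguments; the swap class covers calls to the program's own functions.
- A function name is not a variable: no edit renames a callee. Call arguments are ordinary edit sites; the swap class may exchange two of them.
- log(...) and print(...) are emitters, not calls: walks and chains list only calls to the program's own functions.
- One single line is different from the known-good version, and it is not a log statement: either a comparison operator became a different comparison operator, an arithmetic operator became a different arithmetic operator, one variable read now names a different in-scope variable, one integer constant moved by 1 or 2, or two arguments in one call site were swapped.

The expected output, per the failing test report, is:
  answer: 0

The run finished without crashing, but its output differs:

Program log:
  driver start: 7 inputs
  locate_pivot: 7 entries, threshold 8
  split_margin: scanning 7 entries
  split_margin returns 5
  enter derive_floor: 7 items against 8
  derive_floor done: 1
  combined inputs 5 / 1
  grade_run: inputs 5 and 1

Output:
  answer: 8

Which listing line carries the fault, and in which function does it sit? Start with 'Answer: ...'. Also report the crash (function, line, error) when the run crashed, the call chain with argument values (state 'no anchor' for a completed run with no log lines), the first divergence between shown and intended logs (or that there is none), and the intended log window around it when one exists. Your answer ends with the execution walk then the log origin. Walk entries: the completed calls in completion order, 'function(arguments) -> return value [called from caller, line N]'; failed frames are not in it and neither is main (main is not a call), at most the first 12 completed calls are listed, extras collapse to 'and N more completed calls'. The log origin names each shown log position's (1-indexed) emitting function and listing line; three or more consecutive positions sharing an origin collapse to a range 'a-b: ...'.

Answer: the defect is in main at line 37.
Core observation: The two runs log identically and part ways only at the printed values.
Call chain: main -> locate_pivot([3, 6, -2, 11, 8, -2, 0], 8) (called at line 36) -> grade_run(5, 1) (called at line 30).
First divergence: there is none — every log position agrees.
Execution walk:
  split_margin([3, 6, -2, 11, 8, -2, 0]) -> 5  [called from locate_pivot, line 27]
  derive_floor([3, 6, -2, 11, 8, -2, 0], 8) -> 1  [called from locate_pivot, line 28]
  grade_run(5, 1) -> 0  [called from locate_pivot, line 30]
  locate_pivot([3, 6, -2, 11, 8, -2, 0], 8) -> 0  [called from main, line 36]
Origin of each log line:
  1: from main, line 35
  2: from locate_pivot, line 26
  3: from split_margin, line 2
  4: from split_margin, line 7
  5: from derive_floor, line 11
  6: from derive_floor, line 16
  7: from locate_pivot, line 29
  8: from grade_run, line 20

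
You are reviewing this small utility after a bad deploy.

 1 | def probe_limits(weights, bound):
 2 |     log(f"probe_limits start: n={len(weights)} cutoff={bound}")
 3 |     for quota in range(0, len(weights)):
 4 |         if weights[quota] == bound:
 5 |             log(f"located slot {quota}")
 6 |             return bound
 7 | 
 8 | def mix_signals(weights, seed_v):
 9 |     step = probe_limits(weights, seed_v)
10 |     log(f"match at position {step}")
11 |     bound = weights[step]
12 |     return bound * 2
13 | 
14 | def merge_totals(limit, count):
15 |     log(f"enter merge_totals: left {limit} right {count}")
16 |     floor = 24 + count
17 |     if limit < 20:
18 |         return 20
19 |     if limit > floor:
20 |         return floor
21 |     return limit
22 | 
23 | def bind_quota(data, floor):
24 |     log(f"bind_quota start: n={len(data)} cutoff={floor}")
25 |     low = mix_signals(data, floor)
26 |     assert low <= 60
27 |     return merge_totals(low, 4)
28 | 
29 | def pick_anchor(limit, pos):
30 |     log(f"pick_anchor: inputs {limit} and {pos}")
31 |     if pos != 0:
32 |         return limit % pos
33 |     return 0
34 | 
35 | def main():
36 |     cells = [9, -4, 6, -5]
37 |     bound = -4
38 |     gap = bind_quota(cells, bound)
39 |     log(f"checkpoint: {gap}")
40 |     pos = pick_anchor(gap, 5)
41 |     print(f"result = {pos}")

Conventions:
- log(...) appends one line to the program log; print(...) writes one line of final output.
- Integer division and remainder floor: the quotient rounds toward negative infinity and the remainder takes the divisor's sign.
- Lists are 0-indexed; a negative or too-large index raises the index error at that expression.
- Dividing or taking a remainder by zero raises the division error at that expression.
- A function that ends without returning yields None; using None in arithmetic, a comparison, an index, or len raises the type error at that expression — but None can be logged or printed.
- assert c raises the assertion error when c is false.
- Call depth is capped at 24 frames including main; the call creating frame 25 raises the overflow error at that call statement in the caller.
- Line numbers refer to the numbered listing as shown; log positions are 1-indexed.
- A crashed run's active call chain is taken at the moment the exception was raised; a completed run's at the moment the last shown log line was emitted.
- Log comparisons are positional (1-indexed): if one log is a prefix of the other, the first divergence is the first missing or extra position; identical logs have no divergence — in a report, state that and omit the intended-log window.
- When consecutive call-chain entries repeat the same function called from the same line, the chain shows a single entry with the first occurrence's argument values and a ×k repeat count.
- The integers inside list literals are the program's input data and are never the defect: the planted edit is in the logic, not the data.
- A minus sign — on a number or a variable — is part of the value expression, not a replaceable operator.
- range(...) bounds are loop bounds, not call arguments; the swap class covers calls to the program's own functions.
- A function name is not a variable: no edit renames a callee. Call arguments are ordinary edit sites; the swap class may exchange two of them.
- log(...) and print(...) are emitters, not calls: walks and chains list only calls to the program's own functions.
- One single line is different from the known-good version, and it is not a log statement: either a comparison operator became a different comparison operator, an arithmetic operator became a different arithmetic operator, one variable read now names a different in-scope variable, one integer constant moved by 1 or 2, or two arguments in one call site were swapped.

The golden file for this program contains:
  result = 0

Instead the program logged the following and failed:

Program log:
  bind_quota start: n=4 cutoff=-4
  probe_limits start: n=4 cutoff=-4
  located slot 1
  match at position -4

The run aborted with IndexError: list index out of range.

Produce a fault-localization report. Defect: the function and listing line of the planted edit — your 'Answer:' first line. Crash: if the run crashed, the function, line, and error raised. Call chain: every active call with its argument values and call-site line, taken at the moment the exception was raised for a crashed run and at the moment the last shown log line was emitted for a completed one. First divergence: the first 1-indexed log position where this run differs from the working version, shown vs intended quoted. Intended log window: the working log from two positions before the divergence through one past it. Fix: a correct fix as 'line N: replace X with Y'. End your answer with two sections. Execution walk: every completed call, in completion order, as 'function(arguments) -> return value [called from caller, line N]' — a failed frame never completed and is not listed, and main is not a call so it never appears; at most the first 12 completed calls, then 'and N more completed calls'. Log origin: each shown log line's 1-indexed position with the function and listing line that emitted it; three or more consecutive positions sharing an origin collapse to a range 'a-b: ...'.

Answer: the defect is in probe_limits at line 6.
Core observation: Log line 4 is where behavior first shows: 'match at position -4' appears instead of 'match at position 1'.
Crash: mix_signals, line 11, IndexError.
Call chain: main -> bind_quota([9, -4, 6, -5], -4) (called at line 38) -> mix_signals([9, -4, 6, -5], -4) (called at line 25).
First divergence: at position 4 the run shows 'match at position -4' where the working version logs 'match at position 1'.
Intended log window:
  2: probe_limits start: n=4 cutoff=-4
  3: located slot 1
  4: match at position 1
  5: enter merge_totals: left -8 right 4
Execution walk:
  probe_limits([9, -4, 6, -5], -4) -> -4  [called from mix_signals, line 9]
Log line origins:
  1 — bind_quota, line 24
  2 — probe_limits, line 2
  3 — probe_limits, line 5
  4 — mix_signals, line 10
A correct fix: line 6: replace `bound` with `quota`.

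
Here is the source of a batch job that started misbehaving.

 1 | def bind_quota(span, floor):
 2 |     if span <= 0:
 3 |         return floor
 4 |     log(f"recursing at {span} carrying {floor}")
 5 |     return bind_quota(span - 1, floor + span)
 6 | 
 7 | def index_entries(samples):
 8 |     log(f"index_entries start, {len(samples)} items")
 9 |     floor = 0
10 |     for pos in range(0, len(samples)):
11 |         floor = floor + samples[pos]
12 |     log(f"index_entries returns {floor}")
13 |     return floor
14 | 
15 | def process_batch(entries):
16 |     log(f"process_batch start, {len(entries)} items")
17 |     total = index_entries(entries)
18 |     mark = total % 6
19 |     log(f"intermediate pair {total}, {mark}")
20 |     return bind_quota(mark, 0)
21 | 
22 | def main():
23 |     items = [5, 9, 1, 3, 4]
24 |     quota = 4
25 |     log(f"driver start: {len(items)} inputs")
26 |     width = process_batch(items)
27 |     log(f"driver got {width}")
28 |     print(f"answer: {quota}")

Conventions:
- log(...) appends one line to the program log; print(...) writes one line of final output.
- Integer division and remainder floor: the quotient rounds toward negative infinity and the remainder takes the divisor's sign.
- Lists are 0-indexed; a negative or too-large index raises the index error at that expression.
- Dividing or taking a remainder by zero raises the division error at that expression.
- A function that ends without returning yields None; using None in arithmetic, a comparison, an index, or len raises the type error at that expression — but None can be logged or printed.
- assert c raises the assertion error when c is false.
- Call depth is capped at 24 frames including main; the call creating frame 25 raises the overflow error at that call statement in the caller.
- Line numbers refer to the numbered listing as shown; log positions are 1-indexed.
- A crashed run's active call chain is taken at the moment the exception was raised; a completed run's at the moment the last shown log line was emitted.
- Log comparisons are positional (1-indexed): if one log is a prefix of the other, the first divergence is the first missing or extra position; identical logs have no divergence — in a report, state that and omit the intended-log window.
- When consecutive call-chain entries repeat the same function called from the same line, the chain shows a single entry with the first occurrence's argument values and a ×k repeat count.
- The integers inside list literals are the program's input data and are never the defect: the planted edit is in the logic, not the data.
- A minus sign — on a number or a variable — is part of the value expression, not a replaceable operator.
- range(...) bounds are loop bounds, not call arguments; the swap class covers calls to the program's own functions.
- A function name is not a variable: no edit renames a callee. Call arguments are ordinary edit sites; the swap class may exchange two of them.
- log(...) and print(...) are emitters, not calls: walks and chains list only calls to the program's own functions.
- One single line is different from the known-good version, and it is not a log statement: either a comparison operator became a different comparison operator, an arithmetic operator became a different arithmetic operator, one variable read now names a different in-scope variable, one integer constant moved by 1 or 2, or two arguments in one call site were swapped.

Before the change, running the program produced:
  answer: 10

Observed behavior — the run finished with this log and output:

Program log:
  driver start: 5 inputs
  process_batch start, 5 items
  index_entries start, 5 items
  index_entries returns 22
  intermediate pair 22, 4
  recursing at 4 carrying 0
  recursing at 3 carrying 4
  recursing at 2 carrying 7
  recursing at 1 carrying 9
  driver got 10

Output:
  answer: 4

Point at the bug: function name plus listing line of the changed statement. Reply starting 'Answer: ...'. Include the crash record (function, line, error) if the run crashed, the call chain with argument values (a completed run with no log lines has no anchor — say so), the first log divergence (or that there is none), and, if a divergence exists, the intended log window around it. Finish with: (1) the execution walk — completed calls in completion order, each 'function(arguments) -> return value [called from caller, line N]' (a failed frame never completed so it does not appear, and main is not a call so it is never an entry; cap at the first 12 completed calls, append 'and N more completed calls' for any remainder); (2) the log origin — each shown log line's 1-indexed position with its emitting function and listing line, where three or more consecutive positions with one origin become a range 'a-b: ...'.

Answer: the defect is in main at line 28.
Key fact: The two runs log identically and part ways only at the printed values.
Call chain: main.
First divergence: there is none — every log position agrees.
Execution walk:
  index_entries([5, 9, 1, 3, 4]) -> 22  [called from process_batch, line 17]
  bind_quota(0, 10) -> 10  [called from bind_quota, line 5]
  bind_quota(1, 9) -> 10  [called from bind_quota, line 5]
  bind_quota(2, 7) -> 10  [called from bind_quota, line 5]
  bind_quota(3, 4) -> 10  [called from bind_quota, line 5]
  bind_quota(4, 0) -> 10  [called from process_batch, line 20]
  process_batch([5, 9, 1, 3, 4]) -> 10  [called from main, line 26]
Log origins:
  1: logged in main at line 25
  2: logged in process_batch at line 16
  3: logged in index_entries at line 8
  4: logged in index_entries at line 12
  5: logged in process_batch at line 19
  6-9: logged in bind_quota at line 4
  10: logged in main at line 27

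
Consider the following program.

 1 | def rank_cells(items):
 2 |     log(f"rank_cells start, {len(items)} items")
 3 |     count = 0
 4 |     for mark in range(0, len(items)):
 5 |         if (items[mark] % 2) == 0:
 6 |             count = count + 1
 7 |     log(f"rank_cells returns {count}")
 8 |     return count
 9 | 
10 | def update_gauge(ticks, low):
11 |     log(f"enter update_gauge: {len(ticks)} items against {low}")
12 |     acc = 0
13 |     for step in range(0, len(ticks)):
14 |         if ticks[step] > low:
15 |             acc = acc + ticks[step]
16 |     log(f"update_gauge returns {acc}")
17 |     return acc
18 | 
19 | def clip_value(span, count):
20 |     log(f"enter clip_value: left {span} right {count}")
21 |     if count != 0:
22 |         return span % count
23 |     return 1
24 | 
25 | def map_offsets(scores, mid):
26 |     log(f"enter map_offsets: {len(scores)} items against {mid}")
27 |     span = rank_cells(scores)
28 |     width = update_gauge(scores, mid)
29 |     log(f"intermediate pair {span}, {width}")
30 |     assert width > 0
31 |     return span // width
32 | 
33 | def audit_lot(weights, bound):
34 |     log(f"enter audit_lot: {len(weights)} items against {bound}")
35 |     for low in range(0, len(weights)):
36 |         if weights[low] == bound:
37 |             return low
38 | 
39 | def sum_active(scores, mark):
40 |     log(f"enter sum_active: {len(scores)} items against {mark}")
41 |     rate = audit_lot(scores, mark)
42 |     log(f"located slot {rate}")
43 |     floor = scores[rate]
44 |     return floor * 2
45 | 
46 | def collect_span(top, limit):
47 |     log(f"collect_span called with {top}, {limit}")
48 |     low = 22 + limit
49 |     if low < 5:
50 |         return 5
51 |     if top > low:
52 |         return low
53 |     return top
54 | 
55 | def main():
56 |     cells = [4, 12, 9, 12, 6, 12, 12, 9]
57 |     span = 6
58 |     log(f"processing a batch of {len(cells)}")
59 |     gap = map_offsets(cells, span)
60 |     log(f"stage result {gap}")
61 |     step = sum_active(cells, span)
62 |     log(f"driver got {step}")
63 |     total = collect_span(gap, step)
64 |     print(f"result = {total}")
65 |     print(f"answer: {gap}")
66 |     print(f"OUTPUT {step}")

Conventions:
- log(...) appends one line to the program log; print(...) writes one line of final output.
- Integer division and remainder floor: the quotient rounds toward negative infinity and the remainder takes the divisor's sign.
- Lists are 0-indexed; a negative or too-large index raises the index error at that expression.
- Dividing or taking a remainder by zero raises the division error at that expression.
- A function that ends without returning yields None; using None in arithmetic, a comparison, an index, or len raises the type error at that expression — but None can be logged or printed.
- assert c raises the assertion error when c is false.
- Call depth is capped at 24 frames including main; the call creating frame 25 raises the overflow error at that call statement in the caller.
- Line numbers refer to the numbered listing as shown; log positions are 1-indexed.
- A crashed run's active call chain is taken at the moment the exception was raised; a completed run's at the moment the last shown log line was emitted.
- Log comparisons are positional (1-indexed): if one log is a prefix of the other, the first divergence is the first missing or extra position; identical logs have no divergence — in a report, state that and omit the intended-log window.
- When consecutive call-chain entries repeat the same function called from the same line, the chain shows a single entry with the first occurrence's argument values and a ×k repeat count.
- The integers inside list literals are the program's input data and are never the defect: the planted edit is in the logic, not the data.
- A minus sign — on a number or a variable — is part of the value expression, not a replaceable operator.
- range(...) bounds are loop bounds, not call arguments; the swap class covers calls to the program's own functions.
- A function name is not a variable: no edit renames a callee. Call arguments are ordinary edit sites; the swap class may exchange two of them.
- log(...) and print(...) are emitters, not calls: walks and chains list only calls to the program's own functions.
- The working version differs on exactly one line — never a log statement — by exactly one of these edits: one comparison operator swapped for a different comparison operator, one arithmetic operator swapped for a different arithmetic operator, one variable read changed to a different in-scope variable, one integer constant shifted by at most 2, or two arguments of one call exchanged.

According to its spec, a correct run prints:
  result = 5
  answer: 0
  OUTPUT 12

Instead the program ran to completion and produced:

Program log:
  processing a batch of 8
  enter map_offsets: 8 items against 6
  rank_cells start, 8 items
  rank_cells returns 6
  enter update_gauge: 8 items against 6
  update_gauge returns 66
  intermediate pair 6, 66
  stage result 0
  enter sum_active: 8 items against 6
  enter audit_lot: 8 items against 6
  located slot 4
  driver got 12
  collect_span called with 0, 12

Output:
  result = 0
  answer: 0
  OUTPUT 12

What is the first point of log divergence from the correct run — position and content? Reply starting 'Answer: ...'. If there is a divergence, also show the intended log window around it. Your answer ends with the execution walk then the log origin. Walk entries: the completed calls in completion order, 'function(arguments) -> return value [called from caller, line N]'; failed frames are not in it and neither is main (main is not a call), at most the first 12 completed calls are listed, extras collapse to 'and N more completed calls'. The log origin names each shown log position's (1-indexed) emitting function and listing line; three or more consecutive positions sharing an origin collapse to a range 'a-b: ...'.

Answer: none (the log streams are identical).
Execution walk:
  rank_cells([4, 12, 9, 12, 6, 12, 12, 9]) -> 6  [called from map_offsets, line 27]
  update_gauge([4, 12, 9, 12, 6, 12, 12, 9], 6) -> 66  [called from map_offsets, line 28]
  map_offsets([4, 12, 9, 12, 6, 12, 12, 9], 6) -> 0  [called from main, line 59]
  audit_lot([4, 12, 9, 12, 6, 12, 12, 9], 6) -> 4  [called from sum_active, line 41]
  sum_active([4, 12, 9, 12, 6, 12, 12, 9], 6) -> 12  [called from main, line 61]
  collect_span(0, 12) -> 0  [called from main, line 63]
Log origins:
  1: from main, line 58
  2: from map_offsets, line 26
  3: from rank_cells, line 2
  4: from rank_cells, line 7
  5: from update_gauge, line 11
  6: from update_gauge, line 16
  7: from map_offsets, line 29
  8: from main, line 60
  9: from sum_active, line 40
  10: from audit_lot, line 34
  11: from sum_active, line 42
  12: from main, line 62
  13: from collect_span, line 47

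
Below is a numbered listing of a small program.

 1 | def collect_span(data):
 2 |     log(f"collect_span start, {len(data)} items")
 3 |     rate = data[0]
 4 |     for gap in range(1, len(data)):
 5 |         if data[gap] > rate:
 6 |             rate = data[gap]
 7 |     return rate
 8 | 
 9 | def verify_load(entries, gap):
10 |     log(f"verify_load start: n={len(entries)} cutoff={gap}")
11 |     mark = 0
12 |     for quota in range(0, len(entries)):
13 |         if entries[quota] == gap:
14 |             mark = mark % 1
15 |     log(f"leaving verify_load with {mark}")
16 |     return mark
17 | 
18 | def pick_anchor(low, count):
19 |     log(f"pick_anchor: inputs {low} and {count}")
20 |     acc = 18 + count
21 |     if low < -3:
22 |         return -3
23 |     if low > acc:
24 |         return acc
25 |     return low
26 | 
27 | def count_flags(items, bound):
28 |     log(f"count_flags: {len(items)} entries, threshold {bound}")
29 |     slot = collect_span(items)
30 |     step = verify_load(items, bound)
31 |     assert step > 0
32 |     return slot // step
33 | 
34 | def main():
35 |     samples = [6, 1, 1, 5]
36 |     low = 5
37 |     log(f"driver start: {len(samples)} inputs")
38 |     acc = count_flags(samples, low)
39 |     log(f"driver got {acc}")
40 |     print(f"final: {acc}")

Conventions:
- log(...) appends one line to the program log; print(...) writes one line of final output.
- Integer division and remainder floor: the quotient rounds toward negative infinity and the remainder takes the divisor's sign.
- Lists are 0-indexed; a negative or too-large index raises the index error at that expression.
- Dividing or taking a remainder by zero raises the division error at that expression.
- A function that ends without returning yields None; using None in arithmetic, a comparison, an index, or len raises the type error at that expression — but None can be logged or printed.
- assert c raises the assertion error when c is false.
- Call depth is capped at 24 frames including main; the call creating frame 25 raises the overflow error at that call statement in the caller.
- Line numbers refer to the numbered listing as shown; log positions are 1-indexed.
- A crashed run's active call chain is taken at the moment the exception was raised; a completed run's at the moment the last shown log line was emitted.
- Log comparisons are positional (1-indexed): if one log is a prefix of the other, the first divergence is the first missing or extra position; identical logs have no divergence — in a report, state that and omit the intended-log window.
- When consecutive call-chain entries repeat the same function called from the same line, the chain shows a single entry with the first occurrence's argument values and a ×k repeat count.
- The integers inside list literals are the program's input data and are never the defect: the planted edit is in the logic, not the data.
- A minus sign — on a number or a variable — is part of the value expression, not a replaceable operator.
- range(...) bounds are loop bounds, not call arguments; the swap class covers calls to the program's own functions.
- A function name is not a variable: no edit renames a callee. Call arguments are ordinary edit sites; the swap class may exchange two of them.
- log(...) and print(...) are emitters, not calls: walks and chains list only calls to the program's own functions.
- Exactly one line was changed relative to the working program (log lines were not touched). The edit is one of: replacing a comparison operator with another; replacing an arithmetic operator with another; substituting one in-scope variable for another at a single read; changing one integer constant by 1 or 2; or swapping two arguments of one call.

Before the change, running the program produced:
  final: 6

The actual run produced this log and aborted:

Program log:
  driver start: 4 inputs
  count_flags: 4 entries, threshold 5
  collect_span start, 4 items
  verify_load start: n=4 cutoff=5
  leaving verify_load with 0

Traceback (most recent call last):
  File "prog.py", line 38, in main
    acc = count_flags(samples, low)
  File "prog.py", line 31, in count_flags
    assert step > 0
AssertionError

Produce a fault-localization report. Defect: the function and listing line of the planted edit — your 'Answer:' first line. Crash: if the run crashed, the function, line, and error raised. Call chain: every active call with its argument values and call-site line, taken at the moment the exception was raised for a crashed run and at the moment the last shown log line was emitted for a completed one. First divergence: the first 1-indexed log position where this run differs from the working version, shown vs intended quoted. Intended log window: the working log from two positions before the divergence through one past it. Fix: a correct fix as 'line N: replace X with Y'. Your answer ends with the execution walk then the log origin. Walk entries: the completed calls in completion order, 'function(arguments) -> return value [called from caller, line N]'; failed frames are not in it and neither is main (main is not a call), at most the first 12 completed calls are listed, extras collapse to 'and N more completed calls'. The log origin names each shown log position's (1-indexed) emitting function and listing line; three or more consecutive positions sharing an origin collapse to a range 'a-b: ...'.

Answer: the defect is in verify_load at line 14.
The tell: Everything matches until log position 5, which reads 'leaving verify_load with 0' in place of 'leaving verify_load with 1'.
Crash: count_flags, line 31, AssertionError.
Call chain: main -> count_flags([6, 1, 1, 5], 5) (called at line 38).
First divergence: at position 5 the run shows 'leaving verify_load with 0' where the working version logs 'leaving verify_load with 1'.
Intended log window:
  3: collect_span start, 4 items
  4: verify_load start: n=4 cutoff=5
  5: leaving verify_load with 1
  6: driver got 6
Execution walk:
  collect_span([6, 1, 1, 5]) -> 6  [called from count_flags, line 29]
  verify_load([6, 1, 1, 5], 5) -> 0  [called from count_flags, line 30]
Log origins:
  1: from main, line 37
  2: from count_flags, line 28
  3: from collect_span, line 2
  4: from verify_load, line 10
  5: from verify_load, line 15
A correct fix: line 14: replace `%` with `+`.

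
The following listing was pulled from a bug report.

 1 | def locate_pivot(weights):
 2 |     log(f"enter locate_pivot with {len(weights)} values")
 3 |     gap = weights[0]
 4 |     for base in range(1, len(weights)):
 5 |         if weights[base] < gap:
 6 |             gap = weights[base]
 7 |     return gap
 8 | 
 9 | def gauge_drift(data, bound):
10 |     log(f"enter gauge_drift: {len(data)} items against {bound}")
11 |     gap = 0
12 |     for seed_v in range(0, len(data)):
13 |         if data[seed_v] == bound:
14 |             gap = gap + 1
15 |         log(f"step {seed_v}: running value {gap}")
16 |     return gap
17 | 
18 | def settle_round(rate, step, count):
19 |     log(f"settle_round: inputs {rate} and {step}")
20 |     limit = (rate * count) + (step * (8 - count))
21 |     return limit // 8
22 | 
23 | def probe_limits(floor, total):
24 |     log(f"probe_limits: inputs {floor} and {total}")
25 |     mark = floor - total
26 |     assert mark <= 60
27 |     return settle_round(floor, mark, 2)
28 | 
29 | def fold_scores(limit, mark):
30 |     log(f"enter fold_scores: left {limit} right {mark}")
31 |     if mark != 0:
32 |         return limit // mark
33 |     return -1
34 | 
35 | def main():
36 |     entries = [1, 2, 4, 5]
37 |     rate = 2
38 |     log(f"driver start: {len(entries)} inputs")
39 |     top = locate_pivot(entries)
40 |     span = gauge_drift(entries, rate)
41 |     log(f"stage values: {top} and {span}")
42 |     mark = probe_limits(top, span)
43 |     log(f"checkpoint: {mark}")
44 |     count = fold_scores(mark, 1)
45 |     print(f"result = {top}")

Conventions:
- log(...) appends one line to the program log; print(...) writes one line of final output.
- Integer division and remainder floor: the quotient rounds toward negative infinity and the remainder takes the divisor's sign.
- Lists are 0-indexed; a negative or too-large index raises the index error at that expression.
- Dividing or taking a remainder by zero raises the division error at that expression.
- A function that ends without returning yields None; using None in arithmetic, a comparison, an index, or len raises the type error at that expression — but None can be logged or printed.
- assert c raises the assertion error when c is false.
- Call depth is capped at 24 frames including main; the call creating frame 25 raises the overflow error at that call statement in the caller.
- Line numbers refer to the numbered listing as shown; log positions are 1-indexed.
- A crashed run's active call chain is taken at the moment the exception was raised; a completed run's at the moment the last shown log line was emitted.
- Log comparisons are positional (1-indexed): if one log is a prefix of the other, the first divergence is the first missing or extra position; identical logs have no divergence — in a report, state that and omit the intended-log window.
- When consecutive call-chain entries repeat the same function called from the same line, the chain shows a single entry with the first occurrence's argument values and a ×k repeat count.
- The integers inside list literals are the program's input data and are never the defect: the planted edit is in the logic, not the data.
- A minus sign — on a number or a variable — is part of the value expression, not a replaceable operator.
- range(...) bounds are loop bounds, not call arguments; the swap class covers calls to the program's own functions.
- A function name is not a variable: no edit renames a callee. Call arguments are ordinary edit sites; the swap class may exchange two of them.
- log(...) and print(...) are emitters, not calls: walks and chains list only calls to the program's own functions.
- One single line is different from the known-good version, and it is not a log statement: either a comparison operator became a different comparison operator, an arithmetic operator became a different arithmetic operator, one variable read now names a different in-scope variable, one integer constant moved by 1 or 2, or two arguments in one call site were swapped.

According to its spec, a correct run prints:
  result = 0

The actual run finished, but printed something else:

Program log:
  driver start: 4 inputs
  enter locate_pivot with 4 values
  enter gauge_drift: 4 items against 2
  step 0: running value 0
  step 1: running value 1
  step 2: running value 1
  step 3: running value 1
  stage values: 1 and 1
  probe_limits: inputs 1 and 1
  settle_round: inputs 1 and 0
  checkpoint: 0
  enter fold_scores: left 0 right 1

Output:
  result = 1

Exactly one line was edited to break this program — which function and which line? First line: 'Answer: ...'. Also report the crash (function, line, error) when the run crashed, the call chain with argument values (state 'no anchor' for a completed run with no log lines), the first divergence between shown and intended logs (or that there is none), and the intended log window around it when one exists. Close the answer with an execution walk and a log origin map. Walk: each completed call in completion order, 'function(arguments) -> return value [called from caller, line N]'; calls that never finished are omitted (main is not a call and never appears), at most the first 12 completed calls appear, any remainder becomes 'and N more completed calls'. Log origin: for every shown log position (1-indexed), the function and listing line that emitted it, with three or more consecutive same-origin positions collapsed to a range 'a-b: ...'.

Answer: the defect is in main at line 45.
The tell: Log streams are identical — the defect surfaces only in the printed output.
Call chain: main -> fold_scores(0, 1) (called at line 44).
First divergence: none; the two logs match at every position.
Execution walk:
  locate_pivot([1, 2, 4, 5]) -> 1  [called from main, line 39]
  gauge_drift([1, 2, 4, 5], 2) -> 1  [called from main, line 40]
  settle_round(1, 0, 2) -> 0  [called from probe_limits, line 27]
  probe_limits(1, 1) -> 0  [called from main, line 42]
  fold_scores(0, 1) -> 0  [called from main, line 44]
Origin of each log line:
  1: logged in main at line 38
  2: logged in locate_pivot at line 2
  3: logged in gauge_drift at line 10
  4-7: logged in gauge_drift at line 15
  8: logged in main at line 41
  9: logged in probe_limits at line 24
  10: logged in settle_round at line 19
  11: logged in main at line 43
  12: logged in fold_scores at line 30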